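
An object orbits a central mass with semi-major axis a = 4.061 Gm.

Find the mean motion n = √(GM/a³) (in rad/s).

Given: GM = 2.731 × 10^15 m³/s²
a = 4.061 Gm = 4.061 × 10^9 m
GM = 2.731 × 10^15 m³/s²
a³ = 6.69729 × 10^28 m³
GM/a³ = (2.731 × 10^15) / (6.69729 × 10^28) = 4.07777 × 10^-14 s⁻²
n = √(GM/a³) = 2.01935 × 10^-7 rad/s ≈ 2.019 × 10^-7 rad/s

Final answer: n = 2.019 × 10^-7 rad/s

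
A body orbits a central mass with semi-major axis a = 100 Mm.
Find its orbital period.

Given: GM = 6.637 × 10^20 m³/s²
a = 100 Mm = 1 × 10^8 m
GM = 6.637 × 10^20 m³/s²
a³ = 1 × 10^24 m³
T = 2π √(a³/GM) = 2π √((1 × 10^24) / (6.637 × 10^20)) = 2π × 38.8163 s
T = 243.89 s ≈ 4.065 minutes

Final answer: 4.065 minutes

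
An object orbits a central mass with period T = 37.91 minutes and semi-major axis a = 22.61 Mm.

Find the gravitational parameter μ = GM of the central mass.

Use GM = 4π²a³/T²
T = 37.91 minutes = 2274.6 s
a = 22.61 Mm = 2.261 × 10^7 m
a³ = 1.15585 × 10^22 m³
T² = 5.17381 × 10^6 s²
GM = 4π² × (1.15585 × 10^22) / (5.17381 × 10^6) = 8.81965 × 10^16 m³/s²
GM ≈ 8.82 × 10^16 m³/s²

Final answer: GM = 8.82 × 10^16 m³/s²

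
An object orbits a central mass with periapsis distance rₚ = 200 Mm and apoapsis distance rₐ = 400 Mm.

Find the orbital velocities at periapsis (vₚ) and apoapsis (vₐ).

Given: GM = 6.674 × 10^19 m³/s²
rₚ = 200 Mm = 2 × 10^8 m
rₐ = 400 Mm = 4 × 10^8 m
GM = 6.674 × 10^19 m³/s²
a = (rₚ + rₐ)/2 = 3 × 10^8 m
Vis-viva: v² = GM (2/r − 1/a)
vₚ² = 6.674 × 10^19 × (1 × 10^-8 − 3.33333 × 10^-9) = 4.44933 × 10^11 m²/s²
vₚ = 667033 m/s ≈ 667 km/s
vₐ² = 6.674 × 10^19 × (5 × 10^-9 − 3.33333 × 10^-9) = 1.11233 × 10^11 m²/s²
vₐ = 333517 m/s ≈ 333.5 km/s

Final answer: vₚ = 667 km/s, vₐ = 333.5 km/s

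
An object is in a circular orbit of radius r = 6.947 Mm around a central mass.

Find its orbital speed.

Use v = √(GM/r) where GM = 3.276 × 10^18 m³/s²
r = 6.947 Mm = 6.947 × 10^6 m
GM = 3.276 × 10^18 m³/s²
GM/r = (3.276 × 10^18) / (6.947 × 10^6) = 4.7157 × 10^11 m²/s²
v = √(GM/r) = 686710 m/s ≈ 686.7 km/s

Final answer: 686.7 km/s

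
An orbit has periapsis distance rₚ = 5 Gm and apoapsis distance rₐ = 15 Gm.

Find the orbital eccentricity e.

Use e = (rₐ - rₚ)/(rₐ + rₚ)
rₚ = 5 Gm = 5 × 10^9 m
rₐ = 15 Gm = 1.5 × 10^10 m
rₐ − rₚ = 1 × 10^10 m
rₐ + rₚ = 2 × 10^10 m
e = (rₐ − rₚ)/(rₐ + rₚ) = 0.5

Final answer: e = 0.5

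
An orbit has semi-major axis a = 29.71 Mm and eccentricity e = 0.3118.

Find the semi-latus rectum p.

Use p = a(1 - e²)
a = 29.71 Mm = 2.971 × 10^7 m
e = 0.3118,  e² = 0.0972192,  1 − e² = 0.902781
p = a(1 − e²) = 2.971 × 10^7 m × 0.902781 = 2.68216 × 10^7 m ≈ 26.82 Mm

Final answer: p = 26.82 Mm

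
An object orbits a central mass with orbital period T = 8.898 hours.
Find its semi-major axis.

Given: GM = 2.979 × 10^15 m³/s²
T = 8.898 hours = 32032.8 s
GM = 2.979 × 10^15 m³/s²
Kepler's third law: a³ = GM T² / (4π²)
T² = 1.0261 × 10^9 s²
a³ = (2.979 × 10^15) × (1.0261 × 10^9) / (4π²) = 7.74285 × 10^22 m³
a = (a³)^(1/3) = 4.2622 × 10^7 m ≈ 42.62 Mm

Final answer: 42.62 Mm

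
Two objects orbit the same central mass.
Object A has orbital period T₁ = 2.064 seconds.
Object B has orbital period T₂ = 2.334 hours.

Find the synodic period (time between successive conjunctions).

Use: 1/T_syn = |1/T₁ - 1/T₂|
T₁ = 2.064 seconds
T₂ = 2.334 hours = 8402.4 s
1/T₁ = 0.484496 s⁻¹
1/T₂ = 0.000119014 s⁻¹
|1/T₁ − 1/T₂| = 0.484377 s⁻¹
T_syn = 1 / |1/T₁ − 1/T₂| = 2.06451 s ≈ 2.065 seconds

Final answer: T_syn = 2.065 seconds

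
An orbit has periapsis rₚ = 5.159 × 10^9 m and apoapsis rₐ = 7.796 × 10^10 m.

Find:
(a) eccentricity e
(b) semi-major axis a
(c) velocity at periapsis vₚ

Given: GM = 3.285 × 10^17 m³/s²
rₚ = 5.159 × 10^9 m
rₐ = 7.796 × 10^10 m
GM = 3.285 × 10^17 m³/s²
a = (rₚ + rₐ)/2 = 4.15595 × 10^10 m
e = (rₐ − rₚ)/(rₐ + rₚ) = (7.2801 × 10^10) / (8.3119 × 10^10) = 0.875865
(a) e = 0.875865 ≈ 0.8759
(b) a = 4.15595 × 10^10 m ≈ 4.156 × 10^10 m
(c) vₚ² = GM (2/rₚ − 1/a) = 3.285 × 10^17 × (3.87672 × 10^-10 − 2.40619 × 10^-11) = 1.19446 × 10^8 m²/s²;  vₚ = 10929.1 m/s ≈ 10.93 km/s

Final answer:
(a) eccentricity e = 0.8759
(b) semi-major axis a = 4.156 × 10^10 m
(c) velocity at periapsis vₚ = 10.93 km/s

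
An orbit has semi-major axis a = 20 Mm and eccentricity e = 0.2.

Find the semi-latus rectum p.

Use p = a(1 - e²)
a = 20 Mm = 2 × 10^7 m
e = 0.2,  e² = 0.04,  1 − e² = 0.96
p = a(1 − e²) = 2 × 10^7 m × 0.96 = 1.92 × 10^7 m ≈ 19.2 Mm

Final answer: p = 19.2 Mm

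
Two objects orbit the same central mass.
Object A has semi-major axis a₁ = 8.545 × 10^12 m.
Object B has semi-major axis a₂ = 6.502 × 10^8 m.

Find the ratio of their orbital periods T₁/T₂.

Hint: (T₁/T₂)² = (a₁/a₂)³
a₁ = 8.545 × 10^12 m
a₂ = 6.502 × 10^8 m
a₁/a₂ = 13142.1
T₁/T₂ = (a₁/a₂)^(3/2) = (13142.1)^1.5 = 1.5066 × 10^6

Final answer: T₁/T₂ = 1.507 × 10^6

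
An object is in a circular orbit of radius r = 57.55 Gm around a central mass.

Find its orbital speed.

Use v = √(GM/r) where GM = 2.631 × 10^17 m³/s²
r = 57.55 Gm = 5.755 × 10^10 m
GM = 2.631 × 10^17 m³/s²
GM/r = (2.631 × 10^17) / (5.755 × 10^10) = 4.57168 × 10^6 m²/s²
v = √(GM/r) = 2138.15 m/s ≈ 2.138 km/s

Final answer: 2.138 km/s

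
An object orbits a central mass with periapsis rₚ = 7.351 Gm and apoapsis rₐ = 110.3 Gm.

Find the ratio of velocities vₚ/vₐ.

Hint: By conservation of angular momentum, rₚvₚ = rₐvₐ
rₚ = 7.351 Gm = 7.351 × 10^9 m
rₐ = 110.3 Gm = 1.103 × 10^11 m
rₚvₚ = rₐvₐ  ⇒  vₚ/vₐ = rₐ/rₚ
vₚ/vₐ = (1.103 × 10^11) / (7.351 × 10^9) = 15.0048

Final answer: vₚ/vₐ = 15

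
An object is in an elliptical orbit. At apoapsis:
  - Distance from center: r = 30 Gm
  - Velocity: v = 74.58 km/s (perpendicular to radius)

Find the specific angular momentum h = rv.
r = 30 Gm = 3 × 10^10 m
v = 74.58 km/s = 74580 m/s
h = rv = 3 × 10^10 × 74580 = 2.2374 × 10^15 m²/s ≈ 2.237 × 10^15 m²/s

Final answer: h = 2.237 × 10^15 m²/s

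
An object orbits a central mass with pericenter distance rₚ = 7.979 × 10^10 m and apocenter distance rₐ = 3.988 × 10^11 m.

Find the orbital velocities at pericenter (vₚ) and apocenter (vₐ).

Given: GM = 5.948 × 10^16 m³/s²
rₚ = 7.979 × 10^10 m
rₐ = 3.988 × 10^11 m
GM = 5.948 × 10^16 m³/s²
a = (rₚ + rₐ)/2 = 2.39295 × 10^11 m
Vis-viva: v² = GM (2/r − 1/a)
vₚ² = 5.948 × 10^16 × (2.50658 × 10^-11 − 4.17894 × 10^-12) = 1.24235 × 10^6 m²/s²
vₚ = 1114.61 m/s ≈ 1.115 km/s
vₐ² = 5.948 × 10^16 × (5.01505 × 10^-12 − 4.17894 × 10^-12) = 49731.4 m²/s²
vₐ = 223.005 m/s ≈ 223 m/s

Final answer: vₚ = 1.115 km/s, vₐ = 223 m/s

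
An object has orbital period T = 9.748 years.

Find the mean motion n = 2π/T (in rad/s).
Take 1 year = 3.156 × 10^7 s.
T = 9.748 years = 3.07647 × 10^8 s
n = 2π / (3.07647 × 10^8 s) = 2.04234 × 10^-8 rad/s ≈ 2.042 × 10^-8 rad/s

Final answer: n = 2.042 × 10^-8 rad/s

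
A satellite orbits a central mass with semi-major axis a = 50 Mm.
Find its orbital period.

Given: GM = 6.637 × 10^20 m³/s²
a = 50 Mm = 5 × 10^7 m
GM = 6.637 × 10^20 m³/s²
a³ = 1.25 × 10^23 m³
T = 2π √(a³/GM) = 2π √((1.25 × 10^23) / (6.637 × 10^20)) = 2π × 13.7236 s
T = 86.2281 s ≈ 1.437 minutes

Final answer: 1.437 minutes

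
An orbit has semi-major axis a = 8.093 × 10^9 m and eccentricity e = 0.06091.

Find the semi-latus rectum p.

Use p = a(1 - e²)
a = 8.093 × 10^9 m
e = 0.06091,  e² = 0.00371003,  1 − e² = 0.99629
p = a(1 − e²) = 8.093 × 10^9 m × 0.99629 = 8.06297 × 10^9 m ≈ 8.063 × 10^9 m

Final answer: p = 8.063 × 10^9 m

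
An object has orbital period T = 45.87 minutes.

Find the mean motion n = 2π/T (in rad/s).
T = 45.87 minutes = 2752.2 s
n = 2π / 2752.2 s = 0.00228297 rad/s ≈ 0.002283 rad/s

Final answer: n = 0.002283 rad/s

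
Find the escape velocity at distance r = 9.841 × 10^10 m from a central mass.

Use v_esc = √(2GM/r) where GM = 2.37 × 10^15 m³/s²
r = 9.841 × 10^10 m
GM = 2.37 × 10^15 m³/s²
2GM/r = 2 × (2.37 × 10^15) / (9.841 × 10^10) = 48165.8 m²/s²
v_esc = √(2GM/r) = 219.467 m/s ≈ 219.5 m/s

Final answer: 219.5 m/s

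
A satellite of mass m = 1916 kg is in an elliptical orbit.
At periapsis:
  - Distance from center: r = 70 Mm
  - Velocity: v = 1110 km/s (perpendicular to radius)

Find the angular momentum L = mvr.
r = 70 Mm = 7 × 10^7 m
v = 1110 km/s = 1.11 × 10^6 m/s
vr = 1.11 × 10^6 × 7 × 10^7 = 7.77 × 10^13 m²/s
L = m × vr = 1916 × 7.77 × 10^13 = 1.48873 × 10^17 kg·m²/s ≈ 1.489 × 10^17 kg·m²/s

Final answer: L = 1.489 × 10^17 kg·m²/s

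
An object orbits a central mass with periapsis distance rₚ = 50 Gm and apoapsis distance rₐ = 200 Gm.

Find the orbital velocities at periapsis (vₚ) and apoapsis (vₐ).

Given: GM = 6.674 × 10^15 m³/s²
rₚ = 50 Gm = 5 × 10^10 m
rₐ = 200 Gm = 2 × 10^11 m
GM = 6.674 × 10^15 m³/s²
a = (rₚ + rₐ)/2 = 1.25 × 10^11 m
Vis-viva: v² = GM (2/r − 1/a)
vₚ² = 6.674 × 10^15 × (4 × 10^-11 − 8 × 10^-12) = 213568 m²/s²
vₚ = 462.134 m/s ≈ 462.1 m/s
vₐ² = 6.674 × 10^15 × (1 × 10^-11 − 8 × 10^-12) = 13348 m²/s²
vₐ = 115.534 m/s ≈ 115.5 m/s

Final answer: vₚ = 462.1 m/s, vₐ = 115.5 m/s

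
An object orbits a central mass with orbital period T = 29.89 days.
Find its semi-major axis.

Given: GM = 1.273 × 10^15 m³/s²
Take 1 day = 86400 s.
T = 29.89 days = 2.5825 × 10^6 s
GM = 1.273 × 10^15 m³/s²
Kepler's third law: a³ = GM T² / (4π²)
T² = 6.66929 × 10^12 s²
a³ = (1.273 × 10^15) × (6.66929 × 10^12) / (4π²) = 2.15054 × 10^26 m³
a = (a³)^(1/3) = 5.99123 × 10^8 m ≈ 5.991 × 10^8 m

Final answer: 5.991 × 10^8 m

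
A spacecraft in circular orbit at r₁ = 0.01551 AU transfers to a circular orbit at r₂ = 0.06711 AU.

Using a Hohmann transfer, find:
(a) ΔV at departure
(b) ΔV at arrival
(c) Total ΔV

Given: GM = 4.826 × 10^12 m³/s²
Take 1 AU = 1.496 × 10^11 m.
r₁ = 0.01551 AU = 2.3203 × 10^9 m
r₂ = 0.06711 AU = 1.00397 × 10^10 m
GM = 4.826 × 10^12 m³/s²
Transfer ellipse: a_t = (r₁ + r₂)/2 = 6.17998 × 10^9 m
Circular speed at r₁: v₁ = √(GM/r₁) = 45.606 m/s
Transfer speed at r₁ (periapsis): v₁ₜ = √(GM(2/r₁ − 1/a_t)) = 58.1283 m/s
(a) ΔV₁ = v₁ₜ − v₁ = 12.5224 m/s ≈ 12.52 m/s
Circular speed at r₂: v₂ = √(GM/r₂) = 21.9247 m/s
Transfer speed at r₂ (apoapsis): v₂ₜ = √(GM(2/r₂ − 1/a_t)) = 13.4342 m/s
(b) ΔV₂ = v₂ − v₂ₜ = 8.49051 m/s ≈ 8.491 m/s
(c) ΔV_total = ΔV₁ + ΔV₂ = 21.0129 m/s ≈ 21.01 m/s

Final answer:
(a) ΔV₁ = 12.52 m/s
(b) ΔV₂ = 8.491 m/s
(c) ΔV_total = 21.01 m/s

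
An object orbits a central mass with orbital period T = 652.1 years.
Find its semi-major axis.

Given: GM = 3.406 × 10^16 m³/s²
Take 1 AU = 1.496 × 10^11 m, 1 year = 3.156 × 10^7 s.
T = 652.1 years = 2.05803 × 10^10 s
GM = 3.406 × 10^16 m³/s²
Kepler's third law: a³ = GM T² / (4π²)
T² = 4.23548 × 10^20 s²
a³ = (3.406 × 10^16) × (4.23548 × 10^20) / (4π²) = 3.65416 × 10^35 m³
a = (a³)^(1/3) = 7.14928 × 10^11 m ≈ 4.779 AU

Final answer: 4.779 AU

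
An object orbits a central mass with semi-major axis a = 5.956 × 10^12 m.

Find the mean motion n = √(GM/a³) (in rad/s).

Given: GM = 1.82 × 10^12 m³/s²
a = 5.956 × 10^12 m
GM = 1.82 × 10^12 m³/s²
a³ = 2.11283 × 10^38 m³
GM/a³ = (1.82 × 10^12) / (2.11283 × 10^38) = 8.61405 × 10^-27 s⁻²
n = √(GM/a³) = 9.28119 × 10^-14 rad/s ≈ 9.281 × 10^-14 rad/s

Final answer: n = 9.281 × 10^-14 rad/s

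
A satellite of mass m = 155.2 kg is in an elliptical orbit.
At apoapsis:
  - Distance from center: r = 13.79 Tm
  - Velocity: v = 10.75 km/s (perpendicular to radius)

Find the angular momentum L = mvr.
r = 13.79 Tm = 1.379 × 10^13 m
v = 10.75 km/s = 10750 m/s
vr = 10750 × 1.379 × 10^13 = 1.48242 × 10^17 m²/s
L = m × vr = 155.2 × 1.48242 × 10^17 = 2.30072 × 10^19 kg·m²/s ≈ 2.301 × 10^19 kg·m²/s

Final answer: L = 2.301 × 10^19 kg·m²/s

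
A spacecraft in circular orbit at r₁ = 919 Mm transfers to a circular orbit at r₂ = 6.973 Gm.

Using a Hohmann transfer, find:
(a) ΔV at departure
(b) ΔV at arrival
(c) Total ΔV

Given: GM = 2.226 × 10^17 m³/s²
r₁ = 919 Mm = 9.19 × 10^8 m
r₂ = 6.973 Gm = 6.973 × 10^9 m
GM = 2.226 × 10^17 m³/s²
Transfer ellipse: a_t = (r₁ + r₂)/2 = 3.946 × 10^9 m
Circular speed at r₁: v₁ = √(GM/r₁) = 15563.4 m/s
Transfer speed at r₁ (periapsis): v₁ₜ = √(GM(2/r₁ − 1/a_t)) = 20688.8 m/s
(a) ΔV₁ = v₁ₜ − v₁ = 5125.43 m/s ≈ 5.125 km/s
Circular speed at r₂: v₂ = √(GM/r₂) = 5650.06 m/s
Transfer speed at r₂ (apoapsis): v₂ₜ = √(GM(2/r₂ − 1/a_t)) = 2726.67 m/s
(b) ΔV₂ = v₂ − v₂ₜ = 2923.39 m/s ≈ 2.923 km/s
(c) ΔV_total = ΔV₁ + ΔV₂ = 8048.82 m/s ≈ 8.049 km/s

Final answer:
(a) ΔV₁ = 5.125 km/s
(b) ΔV₂ = 2.923 km/s
(c) ΔV_total = 8.049 km/s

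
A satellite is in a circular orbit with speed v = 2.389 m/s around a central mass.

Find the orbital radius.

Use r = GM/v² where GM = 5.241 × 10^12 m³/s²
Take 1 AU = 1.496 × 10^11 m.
v = 2.389 m/s
GM = 5.241 × 10^12 m³/s²
v² = 5.70732 m²/s²
r = GM/v² = (5.241 × 10^12) / 5.70732 = 9.18294 × 10^11 m ≈ 6.138 AU

Final answer: 6.138 AU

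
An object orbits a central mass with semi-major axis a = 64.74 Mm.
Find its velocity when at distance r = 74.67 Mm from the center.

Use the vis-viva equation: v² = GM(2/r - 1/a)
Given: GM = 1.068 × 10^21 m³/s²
a = 64.74 Mm = 6.474 × 10^7 m
r = 74.67 Mm = 7.467 × 10^7 m
GM = 1.068 × 10^21 m³/s²
2/r − 1/a = 2.67845 × 10^-8 − 1.54464 × 10^-8 = 1.13381 × 10^-8 m⁻¹
v² = GM (2/r − 1/a) = 1.21091 × 10^13 m²/s²
v = 3.47981 × 10^6 m/s ≈ 3480 km/s

Final answer: 3480 km/s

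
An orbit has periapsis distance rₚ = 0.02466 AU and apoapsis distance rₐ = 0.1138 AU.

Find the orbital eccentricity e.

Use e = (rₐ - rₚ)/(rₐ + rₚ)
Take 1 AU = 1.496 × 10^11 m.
rₚ = 0.02466 AU = 3.68914 × 10^9 m
rₐ = 0.1138 AU = 1.70245 × 10^10 m
rₐ − rₚ = 1.33353 × 10^10 m
rₐ + rₚ = 2.07136 × 10^10 m
e = (rₐ − rₚ)/(rₐ + rₚ) = 0.643796

Final answer: e = 0.6438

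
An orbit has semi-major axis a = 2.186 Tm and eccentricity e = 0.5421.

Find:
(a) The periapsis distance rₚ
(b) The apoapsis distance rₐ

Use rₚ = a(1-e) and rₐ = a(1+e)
a = 2.186 Tm = 2.186 × 10^12 m
e = 0.5421:  1 − e = 0.4579,  1 + e = 1.5421
(a) rₚ = a(1 − e) = 2.186 × 10^12 m × 0.4579 = 1.00097 × 10^12 m ≈ 1.001 Tm
(b) rₐ = a(1 + e) = 2.186 × 10^12 m × 1.5421 = 3.37103 × 10^12 m ≈ 3.371 Tm

Final answer:
(a) rₚ = 1.001 Tm
(b) rₐ = 3.371 Tm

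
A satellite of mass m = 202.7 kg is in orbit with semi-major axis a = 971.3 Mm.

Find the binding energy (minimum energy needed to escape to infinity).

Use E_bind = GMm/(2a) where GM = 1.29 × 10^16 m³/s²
a = 971.3 Mm = 9.713 × 10^8 m
GM = 1.29 × 10^16 m³/s²
m = 202.7 kg
GMm = 1.29 × 10^16 × 202.7 = 2.61483 × 10^18 m³·kg/s²
2a = 1.9426 × 10^9 m
E_bind = GMm/(2a) = 1.34605 × 10^9 J ≈ 1.346 GJ

Final answer: 1.346 GJ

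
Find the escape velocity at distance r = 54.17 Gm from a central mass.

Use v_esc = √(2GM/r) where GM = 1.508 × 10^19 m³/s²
r = 54.17 Gm = 5.417 × 10^10 m
GM = 1.508 × 10^19 m³/s²
2GM/r = 2 × (1.508 × 10^19) / (5.417 × 10^10) = 5.56766 × 10^8 m²/s²
v_esc = √(2GM/r) = 23595.9 m/s ≈ 23.6 km/s

Final answer: 23.6 km/s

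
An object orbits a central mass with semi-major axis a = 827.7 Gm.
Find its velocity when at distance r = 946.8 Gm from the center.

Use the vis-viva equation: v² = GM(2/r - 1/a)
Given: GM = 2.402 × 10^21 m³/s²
a = 827.7 Gm = 8.277 × 10^11 m
r = 946.8 Gm = 9.468 × 10^11 m
GM = 2.402 × 10^21 m³/s²
2/r − 1/a = 2.11238 × 10^-12 − 1.20817 × 10^-12 = 9.04211 × 10^-13 m⁻¹
v² = GM (2/r − 1/a) = 2.17192 × 10^9 m²/s²
v = 46603.8 m/s ≈ 46.6 km/s

Final answer: 46.6 km/s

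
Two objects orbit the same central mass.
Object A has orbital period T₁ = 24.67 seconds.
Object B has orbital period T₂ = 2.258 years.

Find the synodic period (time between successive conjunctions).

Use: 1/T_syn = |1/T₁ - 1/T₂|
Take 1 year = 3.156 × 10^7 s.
T₁ = 24.67 seconds
T₂ = 2.258 years = 7.12625 × 10^7 s
1/T₁ = 0.0405351 s⁻¹
1/T₂ = 1.40326 × 10^-8 s⁻¹
|1/T₁ − 1/T₂| = 0.040535 s⁻¹
T_syn = 1 / |1/T₁ − 1/T₂| = 24.67 s ≈ 24.67 seconds

Final answer: T_syn = 24.67 seconds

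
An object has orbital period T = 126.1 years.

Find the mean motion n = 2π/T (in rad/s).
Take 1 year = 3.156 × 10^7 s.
T = 126.1 years = 3.97972 × 10^9 s
n = 2π / (3.97972 × 10^9 s) = 1.5788 × 10^-9 rad/s ≈ 1.579 × 10^-9 rad/s

Final answer: n = 1.579 × 10^-9 rad/s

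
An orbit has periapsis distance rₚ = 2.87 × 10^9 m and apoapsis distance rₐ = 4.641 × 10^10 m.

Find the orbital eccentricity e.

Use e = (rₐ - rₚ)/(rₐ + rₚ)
rₚ = 2.87 × 10^9 m
rₐ = 4.641 × 10^10 m
rₐ − rₚ = 4.354 × 10^10 m
rₐ + rₚ = 4.928 × 10^10 m
e = (rₐ − rₚ)/(rₐ + rₚ) = 0.883523

Final answer: e = 0.8835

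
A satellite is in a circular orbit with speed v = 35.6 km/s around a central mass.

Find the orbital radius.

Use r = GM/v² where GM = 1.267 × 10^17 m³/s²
v = 35.6 km/s = 35600 m/s
GM = 1.267 × 10^17 m³/s²
v² = 1.26736 × 10^9 m²/s²
r = GM/v² = (1.267 × 10^17) / (1.26736 × 10^9) = 9.99716 × 10^7 m ≈ 99.97 Mm

Final answer: 99.97 Mm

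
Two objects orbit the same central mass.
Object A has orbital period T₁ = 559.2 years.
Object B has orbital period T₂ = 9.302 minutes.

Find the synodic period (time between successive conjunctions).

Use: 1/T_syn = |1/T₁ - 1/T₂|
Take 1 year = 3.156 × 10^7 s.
T₁ = 559.2 years = 1.76484 × 10^10 s
T₂ = 9.302 minutes = 558.12 s
1/T₁ = 5.66625 × 10^-11 s⁻¹
1/T₂ = 0.00179173 s⁻¹
|1/T₁ − 1/T₂| = 0.00179173 s⁻¹
T_syn = 1 / |1/T₁ − 1/T₂| = 558.12 s ≈ 9.302 minutes

Final answer: T_syn = 9.302 minutes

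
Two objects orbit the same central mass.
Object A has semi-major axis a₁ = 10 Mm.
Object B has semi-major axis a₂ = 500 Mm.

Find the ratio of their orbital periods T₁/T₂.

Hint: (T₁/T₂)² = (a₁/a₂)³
a₁ = 10 Mm = 1 × 10^7 m
a₂ = 500 Mm = 5 × 10^8 m
a₁/a₂ = 0.02
T₁/T₂ = (a₁/a₂)^(3/2) = (0.02)^1.5 = 0.00282843

Final answer: T₁/T₂ = 0.002828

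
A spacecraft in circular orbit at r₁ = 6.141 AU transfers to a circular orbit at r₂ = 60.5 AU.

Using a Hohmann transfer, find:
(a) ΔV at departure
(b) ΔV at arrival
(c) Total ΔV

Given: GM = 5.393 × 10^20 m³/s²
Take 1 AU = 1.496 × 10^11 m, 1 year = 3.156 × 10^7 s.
r₁ = 6.141 AU = 9.18694 × 10^11 m
r₂ = 60.5 AU = 9.0508 × 10^12 m
GM = 5.393 × 10^20 m³/s²
Transfer ellipse: a_t = (r₁ + r₂)/2 = 4.98475 × 10^12 m
Circular speed at r₁: v₁ = √(GM/r₁) = 24228.7 m/s
Transfer speed at r₁ (periapsis): v₁ₜ = √(GM(2/r₁ − 1/a_t)) = 32647.6 m/s
(a) ΔV₁ = v₁ₜ − v₁ = 8418.95 m/s ≈ 1.776 AU/year
Circular speed at r₂: v₂ = √(GM/r₂) = 7719.19 m/s
Transfer speed at r₂ (apoapsis): v₂ₜ = √(GM(2/r₂ − 1/a_t)) = 3313.87 m/s
(b) ΔV₂ = v₂ − v₂ₜ = 4405.32 m/s ≈ 0.9294 AU/year
(c) ΔV_total = ΔV₁ + ΔV₂ = 12824.3 m/s ≈ 2.705 AU/year

Final answer:
(a) ΔV₁ = 1.776 AU/year
(b) ΔV₂ = 0.9294 AU/year
(c) ΔV_total = 2.705 AU/year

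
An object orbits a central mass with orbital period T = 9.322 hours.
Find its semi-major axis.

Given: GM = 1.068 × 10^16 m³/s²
T = 9.322 hours = 33559.2 s
GM = 1.068 × 10^16 m³/s²
Kepler's third law: a³ = GM T² / (4π²)
T² = 1.12622 × 10^9 s²
a³ = (1.068 × 10^16) × (1.12622 × 10^9) / (4π²) = 3.04674 × 10^23 m³
a = (a³)^(1/3) = 6.72891 × 10^7 m ≈ 6.729 × 10^7 m

Final answer: 6.729 × 10^7 m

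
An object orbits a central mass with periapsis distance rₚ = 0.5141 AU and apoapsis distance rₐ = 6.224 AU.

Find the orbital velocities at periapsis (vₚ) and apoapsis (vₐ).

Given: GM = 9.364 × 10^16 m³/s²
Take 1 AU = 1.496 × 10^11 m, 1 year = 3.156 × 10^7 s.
rₚ = 0.5141 AU = 7.69094 × 10^10 m
rₐ = 6.224 AU = 9.3111 × 10^11 m
GM = 9.364 × 10^16 m³/s²
a = (rₚ + rₐ)/2 = 5.0401 × 10^11 m
Vis-viva: v² = GM (2/r − 1/a)
vₚ² = 9.364 × 10^16 × (2.60046 × 10^-11 − 1.98409 × 10^-12) = 2.24928 × 10^6 m²/s²
vₚ = 1499.76 m/s ≈ 0.3164 AU/year
vₐ² = 9.364 × 10^16 × (2.14797 × 10^-12 − 1.98409 × 10^-12) = 15346.2 m²/s²
vₐ = 123.88 m/s ≈ 123.9 m/s

Final answer: vₚ = 0.3164 AU/year, vₐ = 123.9 m/s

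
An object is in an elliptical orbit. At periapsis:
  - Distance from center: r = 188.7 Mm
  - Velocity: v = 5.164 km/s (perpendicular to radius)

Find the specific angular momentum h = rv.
r = 188.7 Mm = 1.887 × 10^8 m
v = 5.164 km/s = 5164 m/s
h = rv = 1.887 × 10^8 × 5164 = 9.74447 × 10^11 m²/s ≈ 9.744 × 10^11 m²/s

Final answer: h = 9.744 × 10^11 m²/s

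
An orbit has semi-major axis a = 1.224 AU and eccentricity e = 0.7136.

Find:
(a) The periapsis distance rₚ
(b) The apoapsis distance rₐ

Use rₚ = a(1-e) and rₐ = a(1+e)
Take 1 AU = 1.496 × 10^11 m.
a = 1.224 AU = 1.8311 × 10^11 m
e = 0.7136:  1 − e = 0.2864,  1 + e = 1.7136
(a) rₚ = a(1 − e) = 1.8311 × 10^11 m × 0.2864 = 5.24428 × 10^10 m ≈ 0.3506 AU
(b) rₐ = a(1 + e) = 1.8311 × 10^11 m × 1.7136 = 3.13778 × 10^11 m ≈ 2.097 AU

Final answer:
(a) rₚ = 0.3506 AU
(b) rₐ = 2.097 AU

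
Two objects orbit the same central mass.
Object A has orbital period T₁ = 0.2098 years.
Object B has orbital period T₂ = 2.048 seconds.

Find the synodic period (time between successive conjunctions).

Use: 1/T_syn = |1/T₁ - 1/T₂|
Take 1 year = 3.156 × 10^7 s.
T₁ = 0.2098 years = 6.62129 × 10^6 s
T₂ = 2.048 seconds
1/T₁ = 1.51028 × 10^-7 s⁻¹
1/T₂ = 0.488281 s⁻¹
|1/T₁ − 1/T₂| = 0.488281 s⁻¹
T_syn = 1 / |1/T₁ − 1/T₂| = 2.048 s ≈ 2.048 seconds

Final answer: T_syn = 2.048 seconds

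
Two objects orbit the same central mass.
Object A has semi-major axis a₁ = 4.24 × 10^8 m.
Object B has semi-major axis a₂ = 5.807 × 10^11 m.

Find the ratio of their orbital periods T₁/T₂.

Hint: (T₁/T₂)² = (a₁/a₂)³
a₁ = 4.24 × 10^8 m
a₂ = 5.807 × 10^11 m
a₁/a₂ = 0.000730153
T₁/T₂ = (a₁/a₂)^(3/2) = (0.000730153)^1.5 = 1.97297 × 10^-5

Final answer: T₁/T₂ = 1.973 × 10^-5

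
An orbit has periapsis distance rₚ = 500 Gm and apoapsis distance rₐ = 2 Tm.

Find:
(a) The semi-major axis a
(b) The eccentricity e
rₚ = 500 Gm = 5 × 10^11 m
rₐ = 2 Tm = 2 × 10^12 m
(a) a = (rₚ + rₐ)/2 = 1.25 × 10^12 m ≈ 1.25 Tm
(b) e = (rₐ − rₚ)/(rₐ + rₚ) = (1.5 × 10^12) / (2.5 × 10^12) = 0.6

Final answer:
(a) a = 1.25 Tm
(b) e = 0.6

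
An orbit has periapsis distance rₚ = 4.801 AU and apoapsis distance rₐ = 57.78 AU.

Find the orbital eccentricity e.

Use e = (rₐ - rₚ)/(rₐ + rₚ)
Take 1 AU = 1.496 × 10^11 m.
rₚ = 4.801 AU = 7.1823 × 10^11 m
rₐ = 57.78 AU = 8.64389 × 10^12 m
rₐ − rₚ = 7.92566 × 10^12 m
rₐ + rₚ = 9.36212 × 10^12 m
e = (rₐ − rₚ)/(rₐ + rₚ) = 0.846567

Final answer: e = 0.8466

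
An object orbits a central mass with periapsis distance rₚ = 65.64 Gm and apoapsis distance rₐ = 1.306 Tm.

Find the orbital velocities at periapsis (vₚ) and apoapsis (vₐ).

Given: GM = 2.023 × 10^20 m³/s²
rₚ = 65.64 Gm = 6.564 × 10^10 m
rₐ = 1.306 Tm = 1.306 × 10^12 m
GM = 2.023 × 10^20 m³/s²
a = (rₚ + rₐ)/2 = 6.8582 × 10^11 m
Vis-viva: v² = GM (2/r − 1/a)
vₚ² = 2.023 × 10^20 × (3.04692 × 10^-11 − 1.45811 × 10^-12) = 5.86895 × 10^9 m²/s²
vₚ = 76609.1 m/s ≈ 76.61 km/s
vₐ² = 2.023 × 10^20 × (1.53139 × 10^-12 − 1.45811 × 10^-12) = 1.48256 × 10^7 m²/s²
vₐ = 3850.4 m/s ≈ 3.85 km/s

Final answer: vₚ = 76.61 km/s, vₐ = 3.85 km/s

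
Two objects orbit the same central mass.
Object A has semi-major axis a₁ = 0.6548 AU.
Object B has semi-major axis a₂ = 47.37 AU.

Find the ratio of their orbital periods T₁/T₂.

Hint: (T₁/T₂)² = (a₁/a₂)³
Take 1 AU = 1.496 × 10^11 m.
a₁ = 0.6548 AU = 9.79581 × 10^10 m
a₂ = 47.37 AU = 7.08655 × 10^12 m
a₁/a₂ = 0.0138231
T₁/T₂ = (a₁/a₂)^(3/2) = (0.0138231)^1.5 = 0.0016252

Final answer: T₁/T₂ = 0.001625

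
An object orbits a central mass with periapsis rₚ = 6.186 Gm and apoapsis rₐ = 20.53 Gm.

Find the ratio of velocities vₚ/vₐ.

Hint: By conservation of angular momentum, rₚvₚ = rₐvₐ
rₚ = 6.186 Gm = 6.186 × 10^9 m
rₐ = 20.53 Gm = 2.053 × 10^10 m
rₚvₚ = rₐvₐ  ⇒  vₚ/vₐ = rₐ/rₚ
vₚ/vₐ = (2.053 × 10^10) / (6.186 × 10^9) = 3.31878

Final answer: vₚ/vₐ = 3.319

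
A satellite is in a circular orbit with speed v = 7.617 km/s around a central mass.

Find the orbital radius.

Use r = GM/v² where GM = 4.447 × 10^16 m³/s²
v = 7.617 km/s = 7617 m/s
GM = 4.447 × 10^16 m³/s²
v² = 5.80187 × 10^7 m²/s²
r = GM/v² = (4.447 × 10^16) / (5.80187 × 10^7) = 7.66477 × 10^8 m ≈ 766.5 Mm

Final answer: 766.5 Mm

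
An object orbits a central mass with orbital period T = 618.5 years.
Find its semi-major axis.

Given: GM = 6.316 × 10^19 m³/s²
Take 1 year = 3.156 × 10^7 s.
T = 618.5 years = 1.95199 × 10^10 s
GM = 6.316 × 10^19 m³/s²
Kepler's third law: a³ = GM T² / (4π²)
T² = 3.81025 × 10^20 s²
a³ = (6.316 × 10^19) × (3.81025 × 10^20) / (4π²) = 6.09587 × 10^38 m³
a = (a³)^(1/3) = 8.47901 × 10^12 m ≈ 8.479 Tm

Final answer: 8.479 Tm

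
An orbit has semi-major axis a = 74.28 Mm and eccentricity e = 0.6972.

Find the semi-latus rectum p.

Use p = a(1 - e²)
a = 74.28 Mm = 7.428 × 10^7 m
e = 0.6972,  e² = 0.486088,  1 − e² = 0.513912
p = a(1 − e²) = 7.428 × 10^7 m × 0.513912 = 3.81734 × 10^7 m ≈ 38.17 Mm

Final answer: p = 38.17 Mm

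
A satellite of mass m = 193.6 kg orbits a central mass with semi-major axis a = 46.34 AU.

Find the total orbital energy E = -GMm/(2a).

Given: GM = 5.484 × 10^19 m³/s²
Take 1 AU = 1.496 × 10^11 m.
a = 46.34 AU = 6.93246 × 10^12 m
GM = 5.484 × 10^19 m³/s²
2a = 1.38649 × 10^13 m
GMm = 5.484 × 10^19 × 193.6 = 1.0617 × 10^22 m³·kg/s²
E = −GMm/(2a) = -7.65747 × 10^8 J ≈ -765.7 MJ

Final answer: -765.7 MJ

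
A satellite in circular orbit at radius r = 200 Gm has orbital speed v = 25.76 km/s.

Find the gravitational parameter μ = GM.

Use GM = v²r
r = 200 Gm = 2 × 10^11 m
v = 25.76 km/s = 25760 m/s
v² = 6.63578 × 10^8 m²/s²
GM = v²r = 6.63578 × 10^8 × 2 × 10^11 = 1.32716 × 10^20 m³/s²
GM ≈ 1.327 × 10^20 m³/s²

Final answer: GM = 1.327 × 10^20 m³/s²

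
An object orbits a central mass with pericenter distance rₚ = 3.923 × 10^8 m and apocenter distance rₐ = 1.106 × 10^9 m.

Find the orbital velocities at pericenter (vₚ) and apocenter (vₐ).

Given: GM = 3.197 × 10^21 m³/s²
rₚ = 3.923 × 10^8 m
rₐ = 1.106 × 10^9 m
GM = 3.197 × 10^21 m³/s²
a = (rₚ + rₐ)/2 = 7.4915 × 10^8 m
Vis-viva: v² = GM (2/r − 1/a)
vₚ² = 3.197 × 10^21 × (5.09814 × 10^-9 − 1.33485 × 10^-9) = 1.20312 × 10^13 m²/s²
vₚ = 3.46861 × 10^6 m/s ≈ 3469 km/s
vₐ² = 3.197 × 10^21 × (1.80832 × 10^-9 − 1.33485 × 10^-9) = 1.51369 × 10^12 m²/s²
vₐ = 1.23032 × 10^6 m/s ≈ 1230 km/s

Final answer: vₚ = 3469 km/s, vₐ = 1230 km/s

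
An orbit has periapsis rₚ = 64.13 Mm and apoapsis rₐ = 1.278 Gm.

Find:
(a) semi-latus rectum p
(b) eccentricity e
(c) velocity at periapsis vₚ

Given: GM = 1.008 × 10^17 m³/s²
rₚ = 64.13 Mm = 6.413 × 10^7 m
rₐ = 1.278 Gm = 1.278 × 10^9 m
GM = 1.008 × 10^17 m³/s²
a = (rₚ + rₐ)/2 = 6.71065 × 10^8 m
e = (rₐ − rₚ)/(rₐ + rₚ) = (1.21387 × 10^9) / (1.34213 × 10^9) = 0.904435
(a) 1 − e² = 0.181996;  p = a(1 − e²) = 6.71065 × 10^8 × 0.181996 = 1.22131 × 10^8 m ≈ 122.1 Mm
(b) e = 0.904435 ≈ 0.9044
(c) vₚ² = GM (2/rₚ − 1/a) = 1.008 × 10^17 × (3.11867 × 10^-8 − 1.49017 × 10^-9) = 2.99341 × 10^9 m²/s²;  vₚ = 54712 m/s ≈ 54.71 km/s

Final answer:
(a) semi-latus rectum p = 122.1 Mm
(b) eccentricity e = 0.9044
(c) velocity at periapsis vₚ = 54.71 km/s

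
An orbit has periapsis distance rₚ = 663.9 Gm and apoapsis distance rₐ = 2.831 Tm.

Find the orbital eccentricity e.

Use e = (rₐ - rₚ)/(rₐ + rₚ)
rₚ = 663.9 Gm = 6.639 × 10^11 m
rₐ = 2.831 Tm = 2.831 × 10^12 m
rₐ − rₚ = 2.1671 × 10^12 m
rₐ + rₚ = 3.4949 × 10^12 m
e = (rₐ − rₚ)/(rₐ + rₚ) = 0.620075

Final answer: e = 0.6201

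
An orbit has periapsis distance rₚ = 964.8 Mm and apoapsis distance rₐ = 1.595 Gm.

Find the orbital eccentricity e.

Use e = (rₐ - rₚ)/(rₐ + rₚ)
rₚ = 964.8 Mm = 9.648 × 10^8 m
rₐ = 1.595 Gm = 1.595 × 10^9 m
rₐ − rₚ = 6.302 × 10^8 m
rₐ + rₚ = 2.5598 × 10^9 m
e = (rₐ − rₚ)/(rₐ + rₚ) = 0.246191

Final answer: e = 0.2462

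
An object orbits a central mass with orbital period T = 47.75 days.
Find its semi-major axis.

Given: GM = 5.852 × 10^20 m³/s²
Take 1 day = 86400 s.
T = 47.75 days = 4.1256 × 10^6 s
GM = 5.852 × 10^20 m³/s²
Kepler's third law: a³ = GM T² / (4π²)
T² = 1.70206 × 10^13 s²
a³ = (5.852 × 10^20) × (1.70206 × 10^13) / (4π²) = 2.52301 × 10^32 m³
a = (a³)^(1/3) = 6.31887 × 10^10 m ≈ 63.19 Gm

Final answer: 63.19 Gm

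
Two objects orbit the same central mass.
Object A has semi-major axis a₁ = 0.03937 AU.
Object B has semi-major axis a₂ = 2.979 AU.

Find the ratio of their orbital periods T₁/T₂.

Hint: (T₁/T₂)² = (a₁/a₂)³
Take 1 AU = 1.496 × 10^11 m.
a₁ = 0.03937 AU = 5.88975 × 10^9 m
a₂ = 2.979 AU = 4.45658 × 10^11 m
a₁/a₂ = 0.0132158
T₁/T₂ = (a₁/a₂)^(3/2) = (0.0132158)^1.5 = 0.0015193

Final answer: T₁/T₂ = 0.001519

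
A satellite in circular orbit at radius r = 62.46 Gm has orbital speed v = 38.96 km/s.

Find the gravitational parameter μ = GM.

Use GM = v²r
r = 62.46 Gm = 6.246 × 10^10 m
v = 38.96 km/s = 38960 m/s
v² = 1.51788 × 10^9 m²/s²
GM = v²r = 1.51788 × 10^9 × 6.246 × 10^10 = 9.48069 × 10^19 m³/s²
GM ≈ 9.481 × 10^19 m³/s²

Final answer: GM = 9.481 × 10^19 m³/s²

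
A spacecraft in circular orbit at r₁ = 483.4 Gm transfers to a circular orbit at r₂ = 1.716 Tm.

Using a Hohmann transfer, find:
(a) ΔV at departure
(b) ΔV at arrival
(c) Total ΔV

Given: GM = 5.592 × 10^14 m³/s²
r₁ = 483.4 Gm = 4.834 × 10^11 m
r₂ = 1.716 Tm = 1.716 × 10^12 m
GM = 5.592 × 10^14 m³/s²
Transfer ellipse: a_t = (r₁ + r₂)/2 = 1.0997 × 10^12 m
Circular speed at r₁: v₁ = √(GM/r₁) = 34.0119 m/s
Transfer speed at r₁ (periapsis): v₁ₜ = √(GM(2/r₁ − 1/a_t)) = 42.4866 m/s
(a) ΔV₁ = v₁ₜ − v₁ = 8.47473 m/s ≈ 8.475 m/s
Circular speed at r₂: v₂ = √(GM/r₂) = 18.052 m/s
Transfer speed at r₂ (apoapsis): v₂ₜ = √(GM(2/r₂ − 1/a_t)) = 11.9685 m/s
(b) ΔV₂ = v₂ − v₂ₜ = 6.08344 m/s ≈ 6.083 m/s
(c) ΔV_total = ΔV₁ + ΔV₂ = 14.5582 m/s ≈ 14.56 m/s

Final answer:
(a) ΔV₁ = 8.475 m/s
(b) ΔV₂ = 6.083 m/s
(c) ΔV_total = 14.56 m/s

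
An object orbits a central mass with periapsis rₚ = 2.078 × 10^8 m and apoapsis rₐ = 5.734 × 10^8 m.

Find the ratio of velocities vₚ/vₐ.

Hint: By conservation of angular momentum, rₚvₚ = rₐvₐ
rₚ = 2.078 × 10^8 m
rₐ = 5.734 × 10^8 m
rₚvₚ = rₐvₐ  ⇒  vₚ/vₐ = rₐ/rₚ
vₚ/vₐ = (5.734 × 10^8) / (2.078 × 10^8) = 2.75938

Final answer: vₚ/vₐ = 2.759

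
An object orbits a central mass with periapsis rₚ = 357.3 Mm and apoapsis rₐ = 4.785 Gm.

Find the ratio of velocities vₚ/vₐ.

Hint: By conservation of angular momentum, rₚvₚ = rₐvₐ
rₚ = 357.3 Mm = 3.573 × 10^8 m
rₐ = 4.785 Gm = 4.785 × 10^9 m
rₚvₚ = rₐvₐ  ⇒  vₚ/vₐ = rₐ/rₚ
vₚ/vₐ = (4.785 × 10^9) / (3.573 × 10^8) = 13.3921

Final answer: vₚ/vₐ = 13.39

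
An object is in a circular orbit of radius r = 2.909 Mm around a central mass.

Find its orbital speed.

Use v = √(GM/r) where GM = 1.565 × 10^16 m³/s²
r = 2.909 Mm = 2.909 × 10^6 m
GM = 1.565 × 10^16 m³/s²
GM/r = (1.565 × 10^16) / (2.909 × 10^6) = 5.37986 × 10^9 m²/s²
v = √(GM/r) = 73347.5 m/s ≈ 73.35 km/s

Final answer: 73.35 km/s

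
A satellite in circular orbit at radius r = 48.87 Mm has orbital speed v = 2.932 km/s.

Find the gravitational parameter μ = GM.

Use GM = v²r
r = 48.87 Mm = 4.887 × 10^7 m
v = 2.932 km/s = 2932 m/s
v² = 8.59662 × 10^6 m²/s²
GM = v²r = 8.59662 × 10^6 × 4.887 × 10^7 = 4.20117 × 10^14 m³/s²
GM ≈ 4.201 × 10^14 m³/s²

Final answer: GM = 4.201 × 10^14 m³/s²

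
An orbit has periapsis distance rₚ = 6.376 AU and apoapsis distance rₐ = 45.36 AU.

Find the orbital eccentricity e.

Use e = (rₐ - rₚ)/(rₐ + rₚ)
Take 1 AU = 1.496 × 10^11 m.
rₚ = 6.376 AU = 9.5385 × 10^11 m
rₐ = 45.36 AU = 6.78586 × 10^12 m
rₐ − rₚ = 5.83201 × 10^12 m
rₐ + rₚ = 7.73971 × 10^12 m
e = (rₐ − rₚ)/(rₐ + rₚ) = 0.753518

Final answer: e = 0.7535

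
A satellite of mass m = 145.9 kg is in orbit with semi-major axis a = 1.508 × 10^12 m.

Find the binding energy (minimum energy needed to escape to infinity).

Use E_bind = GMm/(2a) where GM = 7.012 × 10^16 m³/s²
a = 1.508 × 10^12 m
GM = 7.012 × 10^16 m³/s²
m = 145.9 kg
GMm = 7.012 × 10^16 × 145.9 = 1.02305 × 10^19 m³·kg/s²
2a = 3.016 × 10^12 m
E_bind = GMm/(2a) = 3.39208 × 10^6 J ≈ 3.392 MJ

Final answer: 3.392 MJ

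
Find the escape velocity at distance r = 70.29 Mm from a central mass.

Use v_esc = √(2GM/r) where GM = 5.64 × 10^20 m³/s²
r = 70.29 Mm = 7.029 × 10^7 m
GM = 5.64 × 10^20 m³/s²
2GM/r = 2 × (5.64 × 10^20) / (7.029 × 10^7) = 1.60478 × 10^13 m²/s²
v_esc = √(2GM/r) = 4.00597 × 10^6 m/s ≈ 4006 km/s

Final answer: 4006 km/s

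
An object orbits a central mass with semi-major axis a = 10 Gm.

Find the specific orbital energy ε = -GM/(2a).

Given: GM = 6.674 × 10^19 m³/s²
a = 10 Gm = 1 × 10^10 m
GM = 6.674 × 10^19 m³/s²
2a = 2 × 10^10 m
ε = −GM/(2a) = -3.337 × 10^9 J/kg ≈ -3.337 GJ/kg

Final answer: -3.337 GJ/kg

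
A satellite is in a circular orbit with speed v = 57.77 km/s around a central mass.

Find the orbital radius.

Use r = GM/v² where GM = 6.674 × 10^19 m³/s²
v = 57.77 km/s = 57770 m/s
GM = 6.674 × 10^19 m³/s²
v² = 3.33737 × 10^9 m²/s²
r = GM/v² = (6.674 × 10^19) / (3.33737 × 10^9) = 1.99978 × 10^10 m ≈ 20 Gm

Final answer: 20 Gm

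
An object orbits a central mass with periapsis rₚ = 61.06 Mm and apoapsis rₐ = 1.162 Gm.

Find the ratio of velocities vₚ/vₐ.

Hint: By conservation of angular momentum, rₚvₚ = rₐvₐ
rₚ = 61.06 Mm = 6.106 × 10^7 m
rₐ = 1.162 Gm = 1.162 × 10^9 m
rₚvₚ = rₐvₐ  ⇒  vₚ/vₐ = rₐ/rₚ
vₚ/vₐ = (1.162 × 10^9) / (6.106 × 10^7) = 19.0305

Final answer: vₚ/vₐ = 19.03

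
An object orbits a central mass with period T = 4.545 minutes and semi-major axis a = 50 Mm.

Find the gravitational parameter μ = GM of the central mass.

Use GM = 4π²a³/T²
T = 4.545 minutes = 272.7 s
a = 50 Mm = 5 × 10^7 m
a³ = 1.25 × 10^23 m³
T² = 74365.3 s²
GM = 4π² × (1.25 × 10^23) / 74365.3 = 6.63589 × 10^19 m³/s²
GM ≈ 6.636 × 10^19 m³/s²

Final answer: GM = 6.636 × 10^19 m³/s²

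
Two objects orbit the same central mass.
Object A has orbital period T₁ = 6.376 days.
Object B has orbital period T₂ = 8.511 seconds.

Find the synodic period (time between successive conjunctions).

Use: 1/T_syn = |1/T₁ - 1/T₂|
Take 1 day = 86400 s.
T₁ = 6.376 days = 550886 s
T₂ = 8.511 seconds
1/T₁ = 1.81526 × 10^-6 s⁻¹
1/T₂ = 0.117495 s⁻¹
|1/T₁ − 1/T₂| = 0.117493 s⁻¹
T_syn = 1 / |1/T₁ − 1/T₂| = 8.51113 s ≈ 8.511 seconds

Final answer: T_syn = 8.511 seconds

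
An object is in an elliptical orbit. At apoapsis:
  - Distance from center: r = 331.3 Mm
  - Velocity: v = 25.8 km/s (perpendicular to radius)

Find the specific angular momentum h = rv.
r = 331.3 Mm = 3.313 × 10^8 m
v = 25.8 km/s = 25800 m/s
h = rv = 3.313 × 10^8 × 25800 = 8.54754 × 10^12 m²/s ≈ 8.548 × 10^12 m²/s

Final answer: h = 8.548 × 10^12 m²/s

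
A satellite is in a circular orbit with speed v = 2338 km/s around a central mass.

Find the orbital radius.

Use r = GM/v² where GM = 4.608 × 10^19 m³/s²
v = 2338 km/s = 2.338 × 10^6 m/s
GM = 4.608 × 10^19 m³/s²
v² = 5.46624 × 10^12 m²/s²
r = GM/v² = (4.608 × 10^19) / (5.46624 × 10^12) = 8.42992 × 10^6 m ≈ 8.43 Mm

Final answer: 8.43 Mm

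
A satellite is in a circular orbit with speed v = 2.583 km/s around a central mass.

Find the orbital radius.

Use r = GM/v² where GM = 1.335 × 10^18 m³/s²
v = 2.583 km/s = 2583 m/s
GM = 1.335 × 10^18 m³/s²
v² = 6.67189 × 10^6 m²/s²
r = GM/v² = (1.335 × 10^18) / (6.67189 × 10^6) = 2.00093 × 10^11 m ≈ 200.1 Gm

Final answer: 200.1 Gm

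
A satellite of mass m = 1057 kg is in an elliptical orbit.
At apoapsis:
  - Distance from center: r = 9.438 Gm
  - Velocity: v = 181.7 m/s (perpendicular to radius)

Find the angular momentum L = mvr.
r = 9.438 Gm = 9.438 × 10^9 m
v = 181.7 m/s
vr = 181.7 × 9.438 × 10^9 = 1.71488 × 10^12 m²/s
L = m × vr = 1057 × 1.71488 × 10^12 = 1.81263 × 10^15 kg·m²/s ≈ 1.813 × 10^15 kg·m²/s

Final answer: L = 1.813 × 10^15 kg·m²/s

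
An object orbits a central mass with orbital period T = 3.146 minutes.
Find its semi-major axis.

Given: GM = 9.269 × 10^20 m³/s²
T = 3.146 minutes = 188.76 s
GM = 9.269 × 10^20 m³/s²
Kepler's third law: a³ = GM T² / (4π²)
T² = 35630.3 s²
a³ = (9.269 × 10^20) × 35630.3 / (4π²) = 8.36552 × 10^23 m³
a = (a³)^(1/3) = 9.42246 × 10^7 m ≈ 9.422 × 10^7 m

Final answer: 9.422 × 10^7 m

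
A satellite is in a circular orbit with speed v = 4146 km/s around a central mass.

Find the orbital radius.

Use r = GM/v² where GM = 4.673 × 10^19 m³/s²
v = 4146 km/s = 4.146 × 10^6 m/s
GM = 4.673 × 10^19 m³/s²
v² = 1.71893 × 10^13 m²/s²
r = GM/v² = (4.673 × 10^19) / (1.71893 × 10^13) = 2.71855 × 10^6 m ≈ 2.719 Mm

Final answer: 2.719 Mm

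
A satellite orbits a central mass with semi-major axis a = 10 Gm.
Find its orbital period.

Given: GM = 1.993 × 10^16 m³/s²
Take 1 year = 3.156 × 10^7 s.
a = 10 Gm = 1 × 10^10 m
GM = 1.993 × 10^16 m³/s²
a³ = 1 × 10^30 m³
T = 2π √(a³/GM) = 2π √((1 × 10^30) / (1.993 × 10^16)) = 2π × 7.08347 × 10^6 s
T = 4.45068 × 10^7 s ≈ 1.41 years

Final answer: 1.41 years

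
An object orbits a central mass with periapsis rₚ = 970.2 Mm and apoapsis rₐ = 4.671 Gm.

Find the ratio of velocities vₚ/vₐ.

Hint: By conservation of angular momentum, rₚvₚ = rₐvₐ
rₚ = 970.2 Mm = 9.702 × 10^8 m
rₐ = 4.671 Gm = 4.671 × 10^9 m
rₚvₚ = rₐvₐ  ⇒  vₚ/vₐ = rₐ/rₚ
vₚ/vₐ = (4.671 × 10^9) / (9.702 × 10^8) = 4.81447

Final answer: vₚ/vₐ = 4.814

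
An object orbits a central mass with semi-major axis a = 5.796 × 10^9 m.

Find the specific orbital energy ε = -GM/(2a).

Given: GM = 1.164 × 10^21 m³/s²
a = 5.796 × 10^9 m
GM = 1.164 × 10^21 m³/s²
2a = 1.1592 × 10^10 m
ε = −GM/(2a) = -1.00414 × 10^11 J/kg ≈ -100.4 GJ/kg

Final answer: -100.4 GJ/kg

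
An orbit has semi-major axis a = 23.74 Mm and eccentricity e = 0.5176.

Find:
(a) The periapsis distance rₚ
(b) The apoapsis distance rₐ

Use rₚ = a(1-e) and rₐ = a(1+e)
a = 23.74 Mm = 2.374 × 10^7 m
e = 0.5176:  1 − e = 0.4824,  1 + e = 1.5176
(a) rₚ = a(1 − e) = 2.374 × 10^7 m × 0.4824 = 1.14522 × 10^7 m ≈ 11.45 Mm
(b) rₐ = a(1 + e) = 2.374 × 10^7 m × 1.5176 = 3.60278 × 10^7 m ≈ 36.03 Mm

Final answer:
(a) rₚ = 11.45 Mm
(b) rₐ = 36.03 Mm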